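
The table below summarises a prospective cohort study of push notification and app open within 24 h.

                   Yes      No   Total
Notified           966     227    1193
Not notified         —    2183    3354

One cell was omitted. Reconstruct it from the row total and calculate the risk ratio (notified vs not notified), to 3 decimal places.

2.319

The missing cell is in the unexposed row: 3354 − 2183 = 1171.
So a = 966, b = 227, c = 1171, d = 2183.
RR = [a/(a+b)] / [c/(c+d)] = (966/1193) / (1171/3354) = 0.80972/0.34914 = 2.31922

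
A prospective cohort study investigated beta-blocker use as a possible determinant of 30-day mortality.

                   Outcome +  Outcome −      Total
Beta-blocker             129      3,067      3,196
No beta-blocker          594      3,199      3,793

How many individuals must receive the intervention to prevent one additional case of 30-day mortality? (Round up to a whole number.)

Risk in treated group = 129/3196 = 0.04036; risk in control = 594/3793 = 0.15660.
Absolute risk reduction = 0.15660 − 0.04036 = 0.11624
NNT = 1 / ARR = 1 / 0.11624 = 8.603 → round up → 9

9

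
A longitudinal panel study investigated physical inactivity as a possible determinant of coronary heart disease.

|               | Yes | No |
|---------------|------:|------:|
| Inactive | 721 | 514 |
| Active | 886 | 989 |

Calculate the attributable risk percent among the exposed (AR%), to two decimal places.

19.06

Cells: a = 721, b = 514, c = 886, d = 989.
Risk in exposed = 721/1235 = 0.58381; risk in unexposed = 886/1875 = 0.47253.
RR = 0.58381/0.47253 = 1.23548
AR% = (RR − 1)/RR × 100 = (1.23548 − 1)/1.23548 × 100 = 19.0598%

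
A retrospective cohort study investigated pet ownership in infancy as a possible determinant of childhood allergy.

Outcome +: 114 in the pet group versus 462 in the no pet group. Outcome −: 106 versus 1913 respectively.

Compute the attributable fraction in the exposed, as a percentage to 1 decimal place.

From the description: a = 114, b = 106, c = 462, d = 1913.
Risk in exposed = 114/220 = 0.51818; risk in unexposed = 462/2375 = 0.19453.
RR = 0.51818/0.19453 = 2.66381
AR% = (RR − 1)/RR × 100 = (2.66381 − 1)/2.66381 × 100 = 62.4598%

62.5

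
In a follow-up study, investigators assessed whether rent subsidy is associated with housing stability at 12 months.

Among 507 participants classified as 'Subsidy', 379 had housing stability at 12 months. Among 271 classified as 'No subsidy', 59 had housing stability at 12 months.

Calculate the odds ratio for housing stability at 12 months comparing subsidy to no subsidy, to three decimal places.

From the description: a = 379, b = 128, c = 59, d = 212.
OR = (a·d)/(b·c) = (379 × 212) / (128 × 59) = 80348 / 7552 = 10.63930
The odds of housing stability at 12 months are about 10.64 times as high in the subsidy group.

10.639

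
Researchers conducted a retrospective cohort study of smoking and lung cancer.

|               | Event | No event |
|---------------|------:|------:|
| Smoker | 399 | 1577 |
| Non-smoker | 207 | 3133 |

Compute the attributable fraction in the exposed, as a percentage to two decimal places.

69.31

Cells: a = 399, b = 1577, c = 207, d = 3133.
Risk in exposed = 399/1976 = 0.20192; risk in unexposed = 207/3340 = 0.06198.
RR = 0.20192/0.06198 = 3.25808
AR% = (RR − 1)/RR × 100 = (3.25808 − 1)/3.25808 × 100 = 69.3071%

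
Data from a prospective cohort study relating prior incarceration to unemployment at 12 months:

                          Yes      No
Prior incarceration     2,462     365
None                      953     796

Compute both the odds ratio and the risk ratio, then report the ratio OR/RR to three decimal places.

3.525

Cells: a = 2462, b = 365, c = 953, d = 796.
OR = (2462·796)/(365·953) = 1959752/347845 = 5.63398
Risk in exposed = 2462/2827 = 0.87089; risk in unexposed = 953/1749 = 0.54488; RR = 1.59830
OR/RR = 5.63398 / 1.59830 = 3.52498
The outcome is not rare, so the OR lies further from 1 than the RR.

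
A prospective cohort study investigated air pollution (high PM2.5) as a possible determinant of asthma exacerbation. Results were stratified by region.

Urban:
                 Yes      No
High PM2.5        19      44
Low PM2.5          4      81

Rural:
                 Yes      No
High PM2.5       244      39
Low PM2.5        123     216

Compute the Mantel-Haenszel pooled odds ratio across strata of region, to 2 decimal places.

10.69

OR_MH = Σ(aᵢdᵢ/nᵢ) / Σ(bᵢcᵢ/nᵢ), where nᵢ is the stratum total.
Stratum 1 (Urban): n = 148; a·d/n = 19·81/148 = 10.3986; b·c/n = 44·4/148 = 1.1892
Stratum 2 (Rural): n = 622; a·d/n = 244·216/622 = 84.7331; b·c/n = 39·123/622 = 7.7122
OR_MH = (10.3986 + 84.7331) / (1.1892 + 7.7122) = 95.1318 / 8.9014 = 10.68727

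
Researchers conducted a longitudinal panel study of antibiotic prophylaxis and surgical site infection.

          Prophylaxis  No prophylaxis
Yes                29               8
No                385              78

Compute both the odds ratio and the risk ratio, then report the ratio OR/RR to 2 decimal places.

Reading the table with exposure as columns: a = 29 (Prophylaxis, case), b = 385 (Prophylaxis, non-case), c = 8 (No prophylaxis, case), d = 78.
OR = (29·78)/(385·8) = 2262/3080 = 0.73442
Risk in exposed = 29/414 = 0.07005; risk in unexposed = 8/86 = 0.09302; RR = 0.75302
OR/RR = 0.73442 / 0.75302 = 0.97529
The outcome is rare in both groups, so OR ≈ RR (ratio near 1).

0.98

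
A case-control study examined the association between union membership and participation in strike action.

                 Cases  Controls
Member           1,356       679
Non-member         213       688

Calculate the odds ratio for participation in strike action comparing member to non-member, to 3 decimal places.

6.451

Cells: a = 1356, b = 679, c = 213, d = 688.
OR = (a·d)/(b·c) = (1356 × 688) / (679 × 213) = 932928 / 144627 = 6.45058
The odds of participation in strike action are about 6.45 times as high in the member group.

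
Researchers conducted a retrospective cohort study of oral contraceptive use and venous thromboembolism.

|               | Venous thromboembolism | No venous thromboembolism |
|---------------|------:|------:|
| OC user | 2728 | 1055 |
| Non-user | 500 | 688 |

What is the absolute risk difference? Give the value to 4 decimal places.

0.3002

Cells: a = 2728, b = 1055, c = 500, d = 688.
Risk in exposed = 2728/3783 = 0.721121; risk in unexposed = 500/1188 = 0.420875.
Risk difference = 0.721121 − 0.420875 = 0.300245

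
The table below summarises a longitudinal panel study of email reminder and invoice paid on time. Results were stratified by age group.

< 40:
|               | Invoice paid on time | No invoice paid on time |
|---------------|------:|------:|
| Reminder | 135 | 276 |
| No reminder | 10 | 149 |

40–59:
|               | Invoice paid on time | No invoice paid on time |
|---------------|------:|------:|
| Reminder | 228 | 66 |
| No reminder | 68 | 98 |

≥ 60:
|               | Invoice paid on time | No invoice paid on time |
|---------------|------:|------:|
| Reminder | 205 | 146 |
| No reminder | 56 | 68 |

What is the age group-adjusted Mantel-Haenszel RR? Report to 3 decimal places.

RR_MH = Σ(aᵢ·n₀ᵢ/nᵢ) / Σ(cᵢ·n₁ᵢ/nᵢ), with n₁ᵢ = aᵢ+bᵢ (exposed), n₀ᵢ = cᵢ+dᵢ (unexposed), nᵢ = n₁ᵢ+n₀ᵢ.
Stratum 1 (< 40): n₁ = 411, n₀ = 159, n = 570; a·n₀/n = 135·159/570 = 37.6579; c·n₁/n = 10·411/570 = 7.2105
Stratum 2 (40–59): n₁ = 294, n₀ = 166, n = 460; a·n₀/n = 228·166/460 = 82.2783; c·n₁/n = 68·294/460 = 43.4609
Stratum 3 (≥ 60): n₁ = 351, n₀ = 124, n = 475; a·n₀/n = 205·124/475 = 53.5158; c·n₁/n = 56·351/475 = 41.3811
RR_MH = (37.6579 + 82.2783 + 53.5158) / (7.2105 + 43.4609 + 41.3811) = 173.4519 / 92.0524 = 1.88427

1.884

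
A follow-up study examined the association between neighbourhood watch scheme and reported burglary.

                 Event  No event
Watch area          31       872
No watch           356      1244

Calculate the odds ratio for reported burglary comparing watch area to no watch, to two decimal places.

Cells: a = 31, b = 872, c = 356, d = 1244.
OR = (a·d)/(b·c) = (31 × 1244) / (872 × 356) = 38564 / 310432 = 0.12423
Exposure is associated with lower odds of reported burglary (OR = 0.12 < 1).

0.12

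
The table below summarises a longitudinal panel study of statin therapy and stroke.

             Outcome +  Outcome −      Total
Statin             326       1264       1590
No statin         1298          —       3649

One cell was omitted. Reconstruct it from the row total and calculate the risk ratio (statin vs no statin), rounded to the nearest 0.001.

0.576

The missing cell is in the unexposed row: 3649 − 1298 = 2351.
So a = 326, b = 1264, c = 1298, d = 2351.
RR = [a/(a+b)] / [c/(c+d)] = (326/1590) / (1298/3649) = 0.20503/0.35571 = 0.57639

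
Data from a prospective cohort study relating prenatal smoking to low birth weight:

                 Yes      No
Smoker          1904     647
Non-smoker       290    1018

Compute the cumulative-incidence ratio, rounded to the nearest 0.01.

3.37

Cells: a = 1904, b = 647, c = 290, d = 1018.
Risk in exposed = 1904/2551 = 0.74637; risk in unexposed = 290/1308 = 0.22171.
RR = 0.74637 / 0.22171 = 3.36640
The risk among the exposed is 3.37 times that among the unexposed.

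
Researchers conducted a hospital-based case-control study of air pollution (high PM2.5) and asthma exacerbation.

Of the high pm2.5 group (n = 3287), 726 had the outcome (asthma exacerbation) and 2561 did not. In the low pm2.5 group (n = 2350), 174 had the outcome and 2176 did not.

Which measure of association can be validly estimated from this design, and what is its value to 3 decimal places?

From the description: a = 726, b = 2561, c = 174, d = 2176.
This is a hospital-based case-control study: participants were sampled on outcome status, so risks in the source population cannot be estimated directly — relative risk is not valid here. The odds ratio is the appropriate measure.
OR = (a·d)/(b·c) = (726 × 2176) / (2561 × 174) = 1579776 / 445614 = 3.54517

3.545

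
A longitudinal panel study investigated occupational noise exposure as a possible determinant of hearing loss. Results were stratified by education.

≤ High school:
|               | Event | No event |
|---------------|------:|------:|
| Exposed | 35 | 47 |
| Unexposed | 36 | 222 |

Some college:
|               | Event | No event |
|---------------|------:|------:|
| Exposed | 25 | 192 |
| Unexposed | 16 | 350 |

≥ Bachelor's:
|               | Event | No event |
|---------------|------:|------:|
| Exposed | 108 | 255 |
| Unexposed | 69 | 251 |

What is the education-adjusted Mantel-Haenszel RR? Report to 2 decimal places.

RR_MH = Σ(aᵢ·n₀ᵢ/nᵢ) / Σ(cᵢ·n₁ᵢ/nᵢ), with n₁ᵢ = aᵢ+bᵢ (exposed), n₀ᵢ = cᵢ+dᵢ (unexposed), nᵢ = n₁ᵢ+n₀ᵢ.
Stratum 1 (≤ High school): n₁ = 82, n₀ = 258, n = 340; a·n₀/n = 35·258/340 = 26.5588; c·n₁/n = 36·82/340 = 8.6824
Stratum 2 (Some college): n₁ = 217, n₀ = 366, n = 583; a·n₀/n = 25·366/583 = 15.6947; c·n₁/n = 16·217/583 = 5.9554
Stratum 3 (≥ Bachelor's): n₁ = 363, n₀ = 320, n = 683; a·n₀/n = 108·320/683 = 50.6003; c·n₁/n = 69·363/683 = 36.6720
RR_MH = (26.5588 + 15.6947 + 50.6003) / (8.6824 + 5.9554 + 36.6720) = 92.8538 / 51.3098 = 1.80967

1.81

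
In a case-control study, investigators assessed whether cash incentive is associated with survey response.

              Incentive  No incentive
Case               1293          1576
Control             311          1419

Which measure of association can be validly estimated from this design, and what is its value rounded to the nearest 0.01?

Reading the table with exposure as columns: a = 1293 (Incentive, case), b = 311 (Incentive, non-case), c = 1576 (No incentive, case), d = 1419.
This is a case-control study: participants were sampled on outcome status, so risks in the source population cannot be estimated directly — relative risk is not valid here. The odds ratio is the appropriate measure.
OR = (a·d)/(b·c) = (1293 × 1419) / (311 × 1576) = 1834767 / 490136 = 3.74338

3.74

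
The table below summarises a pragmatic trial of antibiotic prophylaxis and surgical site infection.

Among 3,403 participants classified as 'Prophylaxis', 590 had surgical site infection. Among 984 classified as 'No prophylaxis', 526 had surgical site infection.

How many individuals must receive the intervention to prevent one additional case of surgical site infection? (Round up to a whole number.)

3

Risk in treated group = 590/3403 = 0.17338; risk in control = 526/984 = 0.53455.
Absolute risk reduction = 0.53455 − 0.17338 = 0.36118
NNT = 1 / ARR = 1 / 0.36118 = 2.769 → round up → 3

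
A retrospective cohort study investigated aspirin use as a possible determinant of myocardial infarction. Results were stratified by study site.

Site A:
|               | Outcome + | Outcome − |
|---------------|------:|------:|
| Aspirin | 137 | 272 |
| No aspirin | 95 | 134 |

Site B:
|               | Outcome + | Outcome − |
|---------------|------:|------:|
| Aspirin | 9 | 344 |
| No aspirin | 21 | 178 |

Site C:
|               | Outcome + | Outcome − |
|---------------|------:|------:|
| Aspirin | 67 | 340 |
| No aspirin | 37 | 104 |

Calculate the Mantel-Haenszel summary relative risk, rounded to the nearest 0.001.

0.684

RR_MH = Σ(aᵢ·n₀ᵢ/nᵢ) / Σ(cᵢ·n₁ᵢ/nᵢ), with n₁ᵢ = aᵢ+bᵢ (exposed), n₀ᵢ = cᵢ+dᵢ (unexposed), nᵢ = n₁ᵢ+n₀ᵢ.
Stratum 1 (Site A): n₁ = 409, n₀ = 229, n = 638; a·n₀/n = 137·229/638 = 49.1740; c·n₁/n = 95·409/638 = 60.9013
Stratum 2 (Site B): n₁ = 353, n₀ = 199, n = 552; a·n₀/n = 9·199/552 = 3.2446; c·n₁/n = 21·353/552 = 13.4293
Stratum 3 (Site C): n₁ = 407, n₀ = 141, n = 548; a·n₀/n = 67·141/548 = 17.2391; c·n₁/n = 37·407/548 = 27.4799
RR_MH = (49.1740 + 3.2446 + 17.2391) / (60.9013 + 13.4293 + 27.4799) = 69.6576 / 101.8105 = 0.68419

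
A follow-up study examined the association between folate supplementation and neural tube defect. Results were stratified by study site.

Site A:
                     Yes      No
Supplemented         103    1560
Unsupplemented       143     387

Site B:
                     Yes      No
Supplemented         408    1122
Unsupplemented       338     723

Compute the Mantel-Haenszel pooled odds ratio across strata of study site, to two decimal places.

0.53

OR_MH = Σ(aᵢdᵢ/nᵢ) / Σ(bᵢcᵢ/nᵢ), where nᵢ is the stratum total.
Stratum 1 (Site A): n = 2193; a·d/n = 103·387/2193 = 18.1765; b·c/n = 1560·143/2193 = 101.7237
Stratum 2 (Site B): n = 2591; a·d/n = 408·723/2591 = 113.8495; b·c/n = 1122·338/2591 = 146.3667
OR_MH = (18.1765 + 113.8495) / (101.7237 + 146.3667) = 132.0259 / 248.0903 = 0.53217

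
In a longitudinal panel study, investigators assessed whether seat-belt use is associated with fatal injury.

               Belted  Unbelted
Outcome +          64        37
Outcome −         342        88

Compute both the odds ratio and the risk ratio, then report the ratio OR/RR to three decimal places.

0.836

Reading the table with exposure as columns: a = 64 (Belted, case), b = 342 (Belted, non-case), c = 37 (Unbelted, case), d = 88.
OR = (64·88)/(342·37) = 5632/12654 = 0.44508
Risk in exposed = 64/406 = 0.15764; risk in unexposed = 37/125 = 0.29600; RR = 0.53255
OR/RR = 0.44508 / 0.53255 = 0.83574
The outcome is not rare, so the OR lies further from 1 than the RR.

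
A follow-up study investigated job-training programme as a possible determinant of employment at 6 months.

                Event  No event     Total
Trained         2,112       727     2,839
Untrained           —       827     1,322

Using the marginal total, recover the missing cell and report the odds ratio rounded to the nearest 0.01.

4.85

The missing cell is in the unexposed row: 1322 − 827 = 495.
So a = 2112, b = 727, c = 495, d = 827.
OR = (a·d)/(b·c) = (2112 × 827) / (727 × 495) = 1746624 / 359865 = 4.85355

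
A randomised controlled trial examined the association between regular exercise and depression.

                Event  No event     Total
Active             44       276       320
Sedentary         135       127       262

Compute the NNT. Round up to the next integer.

3

Risk in treated group = 44/320 = 0.13750; risk in control = 135/262 = 0.51527.
Absolute risk reduction = 0.51527 − 0.13750 = 0.37777
NNT = 1 / ARR = 1 / 0.37777 = 2.647 → round up → 3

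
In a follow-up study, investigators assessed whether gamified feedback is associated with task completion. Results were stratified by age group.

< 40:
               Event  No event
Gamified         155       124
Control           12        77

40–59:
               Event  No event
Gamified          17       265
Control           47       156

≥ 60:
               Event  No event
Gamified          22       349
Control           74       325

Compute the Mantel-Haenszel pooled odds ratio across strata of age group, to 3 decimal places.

0.746

OR_MH = Σ(aᵢdᵢ/nᵢ) / Σ(bᵢcᵢ/nᵢ), where nᵢ is the stratum total.
Stratum 1 (< 40): n = 368; a·d/n = 155·77/368 = 32.4321; b·c/n = 124·12/368 = 4.0435
Stratum 2 (40–59): n = 485; a·d/n = 17·156/485 = 5.4680; b·c/n = 265·47/485 = 25.6804
Stratum 3 (≥ 60): n = 770; a·d/n = 22·325/770 = 9.2857; b·c/n = 349·74/770 = 33.5403
OR_MH = (32.4321 + 5.4680 + 9.2857) / (4.0435 + 25.6804 + 33.5403) = 47.1858 / 63.2642 = 0.74585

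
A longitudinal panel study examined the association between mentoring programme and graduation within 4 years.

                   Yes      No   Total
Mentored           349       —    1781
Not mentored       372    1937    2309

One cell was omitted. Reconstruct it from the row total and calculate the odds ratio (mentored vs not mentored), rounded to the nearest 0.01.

The missing cell is in the exposed row: 1781 − 349 = 1432.
So a = 349, b = 1432, c = 372, d = 1937.
OR = (a·d)/(b·c) = (349 × 1937) / (1432 × 372) = 676013 / 532704 = 1.26902

1.27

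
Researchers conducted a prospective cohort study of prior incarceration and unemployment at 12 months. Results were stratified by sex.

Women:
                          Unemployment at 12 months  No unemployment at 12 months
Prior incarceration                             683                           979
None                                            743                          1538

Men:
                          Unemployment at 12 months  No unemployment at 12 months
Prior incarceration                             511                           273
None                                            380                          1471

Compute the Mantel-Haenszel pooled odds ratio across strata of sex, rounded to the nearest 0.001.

2.465

OR_MH = Σ(aᵢdᵢ/nᵢ) / Σ(bᵢcᵢ/nᵢ), where nᵢ is the stratum total.
Stratum 1 (Women): n = 3943; a·d/n = 683·1538/3943 = 266.4098; b·c/n = 979·743/3943 = 184.4781
Stratum 2 (Men): n = 2635; a·d/n = 511·1471/2635 = 285.2679; b·c/n = 273·380/2635 = 39.3700
OR_MH = (266.4098 + 285.2679) / (184.4781 + 39.3700) = 551.6778 / 223.8481 = 2.46452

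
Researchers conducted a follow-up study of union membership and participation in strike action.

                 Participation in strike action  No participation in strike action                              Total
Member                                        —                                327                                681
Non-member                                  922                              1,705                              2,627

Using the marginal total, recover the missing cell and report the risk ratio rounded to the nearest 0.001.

The missing cell is in the exposed row: 681 − 327 = 354.
So a = 354, b = 327, c = 922, d = 1705.
RR = [a/(a+b)] / [c/(c+d)] = (354/681) / (922/2627) = 0.51982/0.35097 = 1.48110

1.481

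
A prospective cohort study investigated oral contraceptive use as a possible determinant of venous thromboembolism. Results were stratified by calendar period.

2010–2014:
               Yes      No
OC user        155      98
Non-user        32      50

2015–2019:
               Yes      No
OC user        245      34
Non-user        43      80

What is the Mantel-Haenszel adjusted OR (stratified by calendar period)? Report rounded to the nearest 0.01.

OR_MH = Σ(aᵢdᵢ/nᵢ) / Σ(bᵢcᵢ/nᵢ), where nᵢ is the stratum total.
Stratum 1 (2010–2014): n = 335; a·d/n = 155·50/335 = 23.1343; b·c/n = 98·32/335 = 9.3612
Stratum 2 (2015–2019): n = 402; a·d/n = 245·80/402 = 48.7562; b·c/n = 34·43/402 = 3.6368
OR_MH = (23.1343 + 48.7562) / (9.3612 + 3.6368) = 71.8905 / 12.9980 = 5.53089

5.53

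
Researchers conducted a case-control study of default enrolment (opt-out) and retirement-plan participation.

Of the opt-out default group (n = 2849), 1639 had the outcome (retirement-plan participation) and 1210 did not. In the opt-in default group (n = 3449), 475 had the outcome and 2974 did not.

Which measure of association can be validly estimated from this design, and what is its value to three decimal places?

8.481

From the description: a = 1639, b = 1210, c = 475, d = 2974.
This is a case-control study: participants were sampled on outcome status, so risks in the source population cannot be estimated directly — relative risk is not valid here. The odds ratio is the appropriate measure.
OR = (a·d)/(b·c) = (1639 × 2974) / (1210 × 475) = 4874386 / 574750 = 8.48088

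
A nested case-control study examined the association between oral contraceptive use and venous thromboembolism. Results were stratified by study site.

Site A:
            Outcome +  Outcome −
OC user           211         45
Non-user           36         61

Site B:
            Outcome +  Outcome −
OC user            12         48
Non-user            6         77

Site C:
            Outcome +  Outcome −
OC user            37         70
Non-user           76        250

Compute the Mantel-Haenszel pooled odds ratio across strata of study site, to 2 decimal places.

OR_MH = Σ(aᵢdᵢ/nᵢ) / Σ(bᵢcᵢ/nᵢ), where nᵢ is the stratum total.
Stratum 1 (Site A): n = 353; a·d/n = 211·61/353 = 36.4618; b·c/n = 45·36/353 = 4.5892
Stratum 2 (Site B): n = 143; a·d/n = 12·77/143 = 6.4615; b·c/n = 48·6/143 = 2.0140
Stratum 3 (Site C): n = 433; a·d/n = 37·250/433 = 21.3626; b·c/n = 70·76/433 = 12.2864
OR_MH = (36.4618 + 6.4615 + 21.3626) / (4.5892 + 2.0140 + 12.2864) = 64.2859 / 18.8896 = 3.40324

3.40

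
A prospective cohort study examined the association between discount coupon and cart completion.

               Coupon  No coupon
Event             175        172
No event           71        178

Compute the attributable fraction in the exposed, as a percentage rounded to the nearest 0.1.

30.9

Reading the table with exposure as columns: a = 175 (Coupon, case), b = 71 (Coupon, non-case), c = 172 (No coupon, case), d = 178.
Risk in exposed = 175/246 = 0.71138; risk in unexposed = 172/350 = 0.49143.
RR = 0.71138/0.49143 = 1.44758
AR% = (RR − 1)/RR × 100 = (1.44758 − 1)/1.44758 × 100 = 30.9192%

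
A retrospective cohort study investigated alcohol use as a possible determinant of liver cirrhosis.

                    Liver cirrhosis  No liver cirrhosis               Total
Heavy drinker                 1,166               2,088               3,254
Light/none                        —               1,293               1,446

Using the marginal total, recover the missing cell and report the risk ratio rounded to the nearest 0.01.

The missing cell is in the unexposed row: 1446 − 1293 = 153.
So a = 1166, b = 2088, c = 153, d = 1293.
RR = [a/(a+b)] / [c/(c+d)] = (1166/3254) / (153/1446) = 0.35833/0.10581 = 3.38655

3.39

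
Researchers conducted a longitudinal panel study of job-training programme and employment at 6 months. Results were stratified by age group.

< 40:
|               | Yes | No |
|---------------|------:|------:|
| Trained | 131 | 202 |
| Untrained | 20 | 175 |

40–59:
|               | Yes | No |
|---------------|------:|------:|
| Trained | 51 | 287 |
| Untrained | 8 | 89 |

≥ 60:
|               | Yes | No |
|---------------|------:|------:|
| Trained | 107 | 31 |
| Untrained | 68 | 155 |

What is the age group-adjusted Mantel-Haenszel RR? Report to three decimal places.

RR_MH = Σ(aᵢ·n₀ᵢ/nᵢ) / Σ(cᵢ·n₁ᵢ/nᵢ), with n₁ᵢ = aᵢ+bᵢ (exposed), n₀ᵢ = cᵢ+dᵢ (unexposed), nᵢ = n₁ᵢ+n₀ᵢ.
Stratum 1 (< 40): n₁ = 333, n₀ = 195, n = 528; a·n₀/n = 131·195/528 = 48.3807; c·n₁/n = 20·333/528 = 12.6136
Stratum 2 (40–59): n₁ = 338, n₀ = 97, n = 435; a·n₀/n = 51·97/435 = 11.3724; c·n₁/n = 8·338/435 = 6.2161
Stratum 3 (≥ 60): n₁ = 138, n₀ = 223, n = 361; a·n₀/n = 107·223/361 = 66.0970; c·n₁/n = 68·138/361 = 25.9945
RR_MH = (48.3807 + 11.3724 + 66.0970) / (12.6136 + 6.2161 + 25.9945) = 125.8500 / 44.8242 = 2.80764

2.808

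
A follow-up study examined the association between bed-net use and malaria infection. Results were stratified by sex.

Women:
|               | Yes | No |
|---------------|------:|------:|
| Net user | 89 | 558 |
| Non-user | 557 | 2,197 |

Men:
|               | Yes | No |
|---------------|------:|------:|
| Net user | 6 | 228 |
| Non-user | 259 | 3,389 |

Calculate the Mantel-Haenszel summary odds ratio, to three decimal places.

0.588

OR_MH = Σ(aᵢdᵢ/nᵢ) / Σ(bᵢcᵢ/nᵢ), where nᵢ is the stratum total.
Stratum 1 (Women): n = 3401; a·d/n = 89·2197/3401 = 57.4928; b·c/n = 558·557/3401 = 91.3867
Stratum 2 (Men): n = 3882; a·d/n = 6·3389/3882 = 5.2380; b·c/n = 228·259/3882 = 15.2117
OR_MH = (57.4928 + 5.2380) / (91.3867 + 15.2117) = 62.7308 / 106.5984 = 0.58848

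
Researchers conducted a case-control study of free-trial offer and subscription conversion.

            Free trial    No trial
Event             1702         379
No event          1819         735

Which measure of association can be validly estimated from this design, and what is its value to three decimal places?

1.815

Reading the table with exposure as columns: a = 1702 (Free trial, case), b = 1819 (Free trial, non-case), c = 379 (No trial, case), d = 735.
This is a case-control study: participants were sampled on outcome status, so risks in the source population cannot be estimated directly — relative risk is not valid here. The odds ratio is the appropriate measure.
OR = (a·d)/(b·c) = (1702 × 735) / (1819 × 379) = 1250970 / 689401 = 1.81458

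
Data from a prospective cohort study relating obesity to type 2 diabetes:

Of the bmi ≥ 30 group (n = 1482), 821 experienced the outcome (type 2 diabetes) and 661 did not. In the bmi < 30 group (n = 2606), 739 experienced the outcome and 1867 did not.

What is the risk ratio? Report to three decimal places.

1.954

From the description: a = 821, b = 661, c = 739, d = 1867.
Risk in exposed = 821/1482 = 0.55398; risk in unexposed = 739/2606 = 0.28358.
RR = 0.55398 / 0.28358 = 1.95355
The risk among the exposed is 1.95 times that among the unexposed.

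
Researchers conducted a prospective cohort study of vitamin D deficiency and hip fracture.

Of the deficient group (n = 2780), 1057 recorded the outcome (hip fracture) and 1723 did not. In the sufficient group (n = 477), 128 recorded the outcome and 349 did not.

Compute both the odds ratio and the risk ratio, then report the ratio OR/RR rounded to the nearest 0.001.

1.181

From the description: a = 1057, b = 1723, c = 128, d = 349.
OR = (1057·349)/(1723·128) = 368893/220544 = 1.67265
Risk in exposed = 1057/2780 = 0.38022; risk in unexposed = 128/477 = 0.26834; RR = 1.41690
OR/RR = 1.67265 / 1.41690 = 1.18050
The outcome is not rare, so the OR lies further from 1 than the RR.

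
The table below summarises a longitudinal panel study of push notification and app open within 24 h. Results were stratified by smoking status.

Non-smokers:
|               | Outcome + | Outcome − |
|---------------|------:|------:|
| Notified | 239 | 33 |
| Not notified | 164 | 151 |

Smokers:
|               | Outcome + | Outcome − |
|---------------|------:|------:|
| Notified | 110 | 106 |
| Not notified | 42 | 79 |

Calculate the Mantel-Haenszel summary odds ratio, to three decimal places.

3.891

OR_MH = Σ(aᵢdᵢ/nᵢ) / Σ(bᵢcᵢ/nᵢ), where nᵢ is the stratum total.
Stratum 1 (Non-smokers): n = 587; a·d/n = 239·151/587 = 61.4804; b·c/n = 33·164/587 = 9.2198
Stratum 2 (Smokers): n = 337; a·d/n = 110·79/337 = 25.7864; b·c/n = 106·42/337 = 13.2107
OR_MH = (61.4804 + 25.7864) / (9.2198 + 13.2107) = 87.2668 / 22.4304 = 3.89055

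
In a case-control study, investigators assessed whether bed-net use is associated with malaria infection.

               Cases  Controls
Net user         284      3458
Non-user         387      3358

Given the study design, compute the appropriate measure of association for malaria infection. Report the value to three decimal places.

Cells: a = 284, b = 3458, c = 387, d = 3358.
This is a case-control study: participants were sampled on outcome status, so risks in the source population cannot be estimated directly — relative risk is not valid here. The odds ratio is the appropriate measure.
OR = (a·d)/(b·c) = (284 × 3358) / (3458 × 387) = 953672 / 1338246 = 0.71263

0.713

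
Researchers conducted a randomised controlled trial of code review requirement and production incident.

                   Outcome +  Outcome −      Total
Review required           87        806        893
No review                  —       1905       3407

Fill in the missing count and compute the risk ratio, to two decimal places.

0.22

The missing cell is in the unexposed row: 3407 − 1905 = 1502.
So a = 87, b = 806, c = 1502, d = 1905.
RR = [a/(a+b)] / [c/(c+d)] = (87/893) / (1502/3407) = 0.09742/0.44086 = 0.22099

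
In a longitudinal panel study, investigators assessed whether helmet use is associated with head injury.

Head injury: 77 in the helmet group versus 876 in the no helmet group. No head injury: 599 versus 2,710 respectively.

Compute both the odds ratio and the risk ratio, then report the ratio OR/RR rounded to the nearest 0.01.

From the description: a = 77, b = 599, c = 876, d = 2710.
OR = (77·2710)/(599·876) = 208670/524724 = 0.39768
Risk in exposed = 77/676 = 0.11391; risk in unexposed = 876/3586 = 0.24428; RR = 0.46628
OR/RR = 0.39768 / 0.46628 = 0.85286
The outcome is not rare, so the OR lies further from 1 than the RR.

0.85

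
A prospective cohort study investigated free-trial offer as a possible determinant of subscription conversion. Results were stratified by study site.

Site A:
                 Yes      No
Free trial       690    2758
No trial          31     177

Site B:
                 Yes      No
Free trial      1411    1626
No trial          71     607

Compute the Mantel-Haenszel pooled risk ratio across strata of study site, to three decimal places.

RR_MH = Σ(aᵢ·n₀ᵢ/nᵢ) / Σ(cᵢ·n₁ᵢ/nᵢ), with n₁ᵢ = aᵢ+bᵢ (exposed), n₀ᵢ = cᵢ+dᵢ (unexposed), nᵢ = n₁ᵢ+n₀ᵢ.
Stratum 1 (Site A): n₁ = 3448, n₀ = 208, n = 3656; a·n₀/n = 690·208/3656 = 39.2560; c·n₁/n = 31·3448/3656 = 29.2363
Stratum 2 (Site B): n₁ = 3037, n₀ = 678, n = 3715; a·n₀/n = 1411·678/3715 = 257.5122; c·n₁/n = 71·3037/3715 = 58.0423
RR_MH = (39.2560 + 257.5122) / (29.2363 + 58.0423) = 296.7683 / 87.2786 = 3.40024

3.400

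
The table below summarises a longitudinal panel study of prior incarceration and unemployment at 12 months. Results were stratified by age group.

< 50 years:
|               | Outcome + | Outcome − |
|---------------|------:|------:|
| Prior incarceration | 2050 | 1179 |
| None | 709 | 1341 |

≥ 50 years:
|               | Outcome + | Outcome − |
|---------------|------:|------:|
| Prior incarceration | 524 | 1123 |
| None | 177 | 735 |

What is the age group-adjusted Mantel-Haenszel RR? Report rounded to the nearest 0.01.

1.79

RR_MH = Σ(aᵢ·n₀ᵢ/nᵢ) / Σ(cᵢ·n₁ᵢ/nᵢ), with n₁ᵢ = aᵢ+bᵢ (exposed), n₀ᵢ = cᵢ+dᵢ (unexposed), nᵢ = n₁ᵢ+n₀ᵢ.
Stratum 1 (< 50 years): n₁ = 3229, n₀ = 2050, n = 5279; a·n₀/n = 2050·2050/5279 = 796.0788; c·n₁/n = 709·3229/5279 = 433.6732
Stratum 2 (≥ 50 years): n₁ = 1647, n₀ = 912, n = 2559; a·n₀/n = 524·912/2559 = 186.7479; c·n₁/n = 177·1647/2559 = 113.9191
RR_MH = (796.0788 + 186.7479) / (433.6732 + 113.9191) = 982.8268 / 547.5923 = 1.79481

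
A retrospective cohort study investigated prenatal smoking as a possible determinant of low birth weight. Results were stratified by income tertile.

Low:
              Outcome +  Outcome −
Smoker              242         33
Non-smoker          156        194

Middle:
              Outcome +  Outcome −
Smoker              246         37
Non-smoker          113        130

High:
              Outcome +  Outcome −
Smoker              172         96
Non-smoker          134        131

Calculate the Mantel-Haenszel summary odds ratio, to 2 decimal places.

OR_MH = Σ(aᵢdᵢ/nᵢ) / Σ(bᵢcᵢ/nᵢ), where nᵢ is the stratum total.
Stratum 1 (Low): n = 625; a·d/n = 242·194/625 = 75.1168; b·c/n = 33·156/625 = 8.2368
Stratum 2 (Middle): n = 526; a·d/n = 246·130/526 = 60.7985; b·c/n = 37·113/526 = 7.9487
Stratum 3 (High): n = 533; a·d/n = 172·131/533 = 42.2739; b·c/n = 96·134/533 = 24.1351
OR_MH = (75.1168 + 60.7985 + 42.2739) / (8.2368 + 7.9487 + 24.1351) = 178.1892 / 40.3206 = 4.41931

4.42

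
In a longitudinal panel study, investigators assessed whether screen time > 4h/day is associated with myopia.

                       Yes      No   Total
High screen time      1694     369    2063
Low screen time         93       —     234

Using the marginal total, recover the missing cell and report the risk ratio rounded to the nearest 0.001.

2.066

The missing cell is in the unexposed row: 234 − 93 = 141.
So a = 1694, b = 369, c = 93, d = 141.
RR = [a/(a+b)] / [c/(c+d)] = (1694/2063) / (93/234) = 0.82113/0.39744 = 2.06608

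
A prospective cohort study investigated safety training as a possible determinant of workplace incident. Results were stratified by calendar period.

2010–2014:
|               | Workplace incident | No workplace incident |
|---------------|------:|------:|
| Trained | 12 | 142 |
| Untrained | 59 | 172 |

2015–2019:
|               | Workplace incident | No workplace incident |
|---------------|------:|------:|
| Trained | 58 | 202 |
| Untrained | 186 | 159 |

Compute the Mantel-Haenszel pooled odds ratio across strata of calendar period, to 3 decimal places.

0.246

OR_MH = Σ(aᵢdᵢ/nᵢ) / Σ(bᵢcᵢ/nᵢ), where nᵢ is the stratum total.
Stratum 1 (2010–2014): n = 385; a·d/n = 12·172/385 = 5.3610; b·c/n = 142·59/385 = 21.7610
Stratum 2 (2015–2019): n = 605; a·d/n = 58·159/605 = 15.2430; b·c/n = 202·186/605 = 62.1025
OR_MH = (5.3610 + 15.2430) / (21.7610 + 62.1025) = 20.6040 / 83.8635 = 0.24569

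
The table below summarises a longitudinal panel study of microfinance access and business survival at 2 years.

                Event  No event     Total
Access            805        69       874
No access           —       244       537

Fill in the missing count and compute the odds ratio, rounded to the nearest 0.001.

9.716

The missing cell is in the unexposed row: 537 − 244 = 293.
So a = 805, b = 69, c = 293, d = 244.
OR = (a·d)/(b·c) = (805 × 244) / (69 × 293) = 196420 / 20217 = 9.71559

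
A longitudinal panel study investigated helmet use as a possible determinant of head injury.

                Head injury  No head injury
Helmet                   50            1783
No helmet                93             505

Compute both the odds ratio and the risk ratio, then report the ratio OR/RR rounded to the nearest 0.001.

Cells: a = 50, b = 1783, c = 93, d = 505.
OR = (50·505)/(1783·93) = 25250/165819 = 0.15227
Risk in exposed = 50/1833 = 0.02728; risk in unexposed = 93/598 = 0.15552; RR = 0.17540
OR/RR = 0.15227 / 0.17540 = 0.86816
The outcome is not rare, so the OR lies further from 1 than the RR.

0.868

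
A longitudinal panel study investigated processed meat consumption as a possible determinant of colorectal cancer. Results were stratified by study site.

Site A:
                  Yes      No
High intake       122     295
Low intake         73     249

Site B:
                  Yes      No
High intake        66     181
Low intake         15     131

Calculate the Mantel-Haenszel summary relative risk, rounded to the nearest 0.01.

RR_MH = Σ(aᵢ·n₀ᵢ/nᵢ) / Σ(cᵢ·n₁ᵢ/nᵢ), with n₁ᵢ = aᵢ+bᵢ (exposed), n₀ᵢ = cᵢ+dᵢ (unexposed), nᵢ = n₁ᵢ+n₀ᵢ.
Stratum 1 (Site A): n₁ = 417, n₀ = 322, n = 739; a·n₀/n = 122·322/739 = 53.1583; c·n₁/n = 73·417/739 = 41.1922
Stratum 2 (Site B): n₁ = 247, n₀ = 146, n = 393; a·n₀/n = 66·146/393 = 24.5191; c·n₁/n = 15·247/393 = 9.4275
RR_MH = (53.1583 + 24.5191) / (41.1922 + 9.4275) = 77.6774 / 50.6196 = 1.53453

1.53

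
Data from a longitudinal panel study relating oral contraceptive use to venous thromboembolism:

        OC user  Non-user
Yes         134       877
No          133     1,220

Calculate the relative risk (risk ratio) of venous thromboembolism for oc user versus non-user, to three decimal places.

Reading the table with exposure as columns: a = 134 (OC user, case), b = 133 (OC user, non-case), c = 877 (Non-user, case), d = 1220.
Risk in exposed = 134/267 = 0.50187; risk in unexposed = 877/2097 = 0.41822.
RR = 0.50187 / 0.41822 = 1.20003
The risk among the exposed is 1.20 times that among the unexposed.

1.200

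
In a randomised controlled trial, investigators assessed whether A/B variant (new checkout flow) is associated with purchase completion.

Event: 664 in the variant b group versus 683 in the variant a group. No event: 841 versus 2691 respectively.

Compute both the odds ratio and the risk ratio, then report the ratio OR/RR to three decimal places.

1.427

From the description: a = 664, b = 841, c = 683, d = 2691.
OR = (664·2691)/(841·683) = 1786824/574403 = 3.11075
Risk in exposed = 664/1505 = 0.44120; risk in unexposed = 683/3374 = 0.20243; RR = 2.17950
OR/RR = 3.11075 / 2.17950 = 1.42728
The outcome is not rare, so the OR lies further from 1 than the RR.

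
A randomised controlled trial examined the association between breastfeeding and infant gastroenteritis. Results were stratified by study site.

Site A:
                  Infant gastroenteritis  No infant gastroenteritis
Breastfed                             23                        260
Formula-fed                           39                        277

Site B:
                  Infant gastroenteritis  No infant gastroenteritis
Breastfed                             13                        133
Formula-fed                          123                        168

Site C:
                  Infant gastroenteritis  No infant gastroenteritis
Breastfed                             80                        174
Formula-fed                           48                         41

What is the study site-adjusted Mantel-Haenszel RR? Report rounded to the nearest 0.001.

0.437

RR_MH = Σ(aᵢ·n₀ᵢ/nᵢ) / Σ(cᵢ·n₁ᵢ/nᵢ), with n₁ᵢ = aᵢ+bᵢ (exposed), n₀ᵢ = cᵢ+dᵢ (unexposed), nᵢ = n₁ᵢ+n₀ᵢ.
Stratum 1 (Site A): n₁ = 283, n₀ = 316, n = 599; a·n₀/n = 23·316/599 = 12.1336; c·n₁/n = 39·283/599 = 18.4257
Stratum 2 (Site B): n₁ = 146, n₀ = 291, n = 437; a·n₀/n = 13·291/437 = 8.6568; c·n₁/n = 123·146/437 = 41.0938
Stratum 3 (Site C): n₁ = 254, n₀ = 89, n = 343; a·n₀/n = 80·89/343 = 20.7580; c·n₁/n = 48·254/343 = 35.5452
RR_MH = (12.1336 + 8.6568 + 20.7580) / (18.4257 + 41.0938 + 35.5452) = 41.5483 / 95.0647 = 0.43705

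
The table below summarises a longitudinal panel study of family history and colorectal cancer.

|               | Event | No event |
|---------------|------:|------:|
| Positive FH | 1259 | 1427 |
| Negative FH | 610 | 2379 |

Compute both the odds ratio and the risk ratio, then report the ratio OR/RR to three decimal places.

1.498

Cells: a = 1259, b = 1427, c = 610, d = 2379.
OR = (1259·2379)/(1427·610) = 2995161/870470 = 3.44085
Risk in exposed = 1259/2686 = 0.46873; risk in unexposed = 610/2989 = 0.20408; RR = 2.29676
OR/RR = 3.44085 / 2.29676 = 1.49813
The outcome is not rare, so the OR lies further from 1 than the RR.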